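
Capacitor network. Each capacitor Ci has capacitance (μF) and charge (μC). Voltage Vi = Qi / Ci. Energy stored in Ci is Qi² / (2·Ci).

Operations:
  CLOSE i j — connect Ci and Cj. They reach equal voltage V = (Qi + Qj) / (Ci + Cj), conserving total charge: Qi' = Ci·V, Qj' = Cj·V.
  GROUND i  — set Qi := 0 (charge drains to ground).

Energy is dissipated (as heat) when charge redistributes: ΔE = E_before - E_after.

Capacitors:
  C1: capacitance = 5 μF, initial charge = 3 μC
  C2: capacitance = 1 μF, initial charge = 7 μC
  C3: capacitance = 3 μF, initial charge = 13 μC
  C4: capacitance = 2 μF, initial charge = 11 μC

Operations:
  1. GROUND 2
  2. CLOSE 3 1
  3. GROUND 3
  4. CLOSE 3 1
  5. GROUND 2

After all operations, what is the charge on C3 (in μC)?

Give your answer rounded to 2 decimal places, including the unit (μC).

Initial: C1(5μF, Q=3μC, V=0.60V), C2(1μF, Q=7μC, V=7.00V), C3(3μF, Q=13μC, V=4.33V), C4(2μF, Q=11μC, V=5.50V)
Op 1: GROUND 2: Q2=0; energy lost=24.500
Op 2: CLOSE 3-1: Q_total=16.00, C_total=8.00, V=2.00; Q3=6.00, Q1=10.00; dissipated=13.067
Op 3: GROUND 3: Q3=0; energy lost=6.000
Op 4: CLOSE 3-1: Q_total=10.00, C_total=8.00, V=1.25; Q3=3.75, Q1=6.25; dissipated=3.750
Op 5: GROUND 2: Q2=0; energy lost=0.000
Final charges: Q1=6.25, Q2=0.00, Q3=3.75, Q4=11.00

Answer: 3.75 μC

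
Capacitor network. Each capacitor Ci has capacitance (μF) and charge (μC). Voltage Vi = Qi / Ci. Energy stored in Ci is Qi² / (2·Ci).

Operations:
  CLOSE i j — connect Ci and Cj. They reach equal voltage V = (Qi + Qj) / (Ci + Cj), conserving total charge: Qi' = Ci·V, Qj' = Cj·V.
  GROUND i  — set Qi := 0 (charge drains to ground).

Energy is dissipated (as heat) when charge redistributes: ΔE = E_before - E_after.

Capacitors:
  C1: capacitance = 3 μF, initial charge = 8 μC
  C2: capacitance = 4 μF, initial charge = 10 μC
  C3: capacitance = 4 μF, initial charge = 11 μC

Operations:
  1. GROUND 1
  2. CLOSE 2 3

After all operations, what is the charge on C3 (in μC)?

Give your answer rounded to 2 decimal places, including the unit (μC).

Initial: C1(3μF, Q=8μC, V=2.67V), C2(4μF, Q=10μC, V=2.50V), C3(4μF, Q=11μC, V=2.75V)
Op 1: GROUND 1: Q1=0; energy lost=10.667
Op 2: CLOSE 2-3: Q_total=21.00, C_total=8.00, V=2.62; Q2=10.50, Q3=10.50; dissipated=0.062
Final charges: Q1=0.00, Q2=10.50, Q3=10.50

Answer: 10.50 μC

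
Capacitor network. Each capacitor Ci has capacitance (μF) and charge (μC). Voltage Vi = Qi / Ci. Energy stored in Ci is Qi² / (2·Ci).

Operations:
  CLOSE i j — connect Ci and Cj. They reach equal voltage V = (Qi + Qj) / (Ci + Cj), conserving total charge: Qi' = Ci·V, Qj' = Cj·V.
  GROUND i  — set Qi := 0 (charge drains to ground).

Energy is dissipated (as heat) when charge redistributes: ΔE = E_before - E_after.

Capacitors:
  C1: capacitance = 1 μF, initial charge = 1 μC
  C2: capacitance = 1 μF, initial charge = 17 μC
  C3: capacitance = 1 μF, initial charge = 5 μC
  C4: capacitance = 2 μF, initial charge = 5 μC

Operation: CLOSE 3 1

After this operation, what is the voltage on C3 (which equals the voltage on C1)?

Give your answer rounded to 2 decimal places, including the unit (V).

Answer: 3.00 V

Derivation:
Initial: C1(1μF, Q=1μC, V=1.00V), C2(1μF, Q=17μC, V=17.00V), C3(1μF, Q=5μC, V=5.00V), C4(2μF, Q=5μC, V=2.50V)
Op 1: CLOSE 3-1: Q_total=6.00, C_total=2.00, V=3.00; Q3=3.00, Q1=3.00; dissipated=4.000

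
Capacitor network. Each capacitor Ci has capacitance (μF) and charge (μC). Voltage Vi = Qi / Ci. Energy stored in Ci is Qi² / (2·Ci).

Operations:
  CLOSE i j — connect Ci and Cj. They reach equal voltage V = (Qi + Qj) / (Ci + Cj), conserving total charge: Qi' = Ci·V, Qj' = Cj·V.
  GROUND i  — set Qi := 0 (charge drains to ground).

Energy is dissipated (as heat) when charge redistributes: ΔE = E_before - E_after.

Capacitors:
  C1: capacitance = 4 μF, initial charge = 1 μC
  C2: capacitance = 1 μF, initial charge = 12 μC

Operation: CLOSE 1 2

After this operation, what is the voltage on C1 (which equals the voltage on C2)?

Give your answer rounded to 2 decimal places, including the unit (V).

Initial: C1(4μF, Q=1μC, V=0.25V), C2(1μF, Q=12μC, V=12.00V)
Op 1: CLOSE 1-2: Q_total=13.00, C_total=5.00, V=2.60; Q1=10.40, Q2=2.60; dissipated=55.225

Answer: 2.60 V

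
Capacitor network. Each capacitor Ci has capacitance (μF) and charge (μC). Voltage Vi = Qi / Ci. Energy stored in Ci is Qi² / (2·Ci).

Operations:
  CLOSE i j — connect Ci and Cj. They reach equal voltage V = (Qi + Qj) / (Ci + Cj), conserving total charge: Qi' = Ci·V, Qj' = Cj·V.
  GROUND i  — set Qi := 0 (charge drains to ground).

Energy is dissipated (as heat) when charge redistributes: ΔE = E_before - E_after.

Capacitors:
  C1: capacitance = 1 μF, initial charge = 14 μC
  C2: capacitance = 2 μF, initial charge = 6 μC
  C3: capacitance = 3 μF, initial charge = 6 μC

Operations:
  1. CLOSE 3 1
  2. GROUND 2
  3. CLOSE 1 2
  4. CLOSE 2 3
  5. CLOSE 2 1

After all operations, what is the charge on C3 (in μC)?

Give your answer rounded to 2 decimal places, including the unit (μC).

Answer: 11.00 μC

Derivation:
Initial: C1(1μF, Q=14μC, V=14.00V), C2(2μF, Q=6μC, V=3.00V), C3(3μF, Q=6μC, V=2.00V)
Op 1: CLOSE 3-1: Q_total=20.00, C_total=4.00, V=5.00; Q3=15.00, Q1=5.00; dissipated=54.000
Op 2: GROUND 2: Q2=0; energy lost=9.000
Op 3: CLOSE 1-2: Q_total=5.00, C_total=3.00, V=1.67; Q1=1.67, Q2=3.33; dissipated=8.333
Op 4: CLOSE 2-3: Q_total=18.33, C_total=5.00, V=3.67; Q2=7.33, Q3=11.00; dissipated=6.667
Op 5: CLOSE 2-1: Q_total=9.00, C_total=3.00, V=3.00; Q2=6.00, Q1=3.00; dissipated=1.333
Final charges: Q1=3.00, Q2=6.00, Q3=11.00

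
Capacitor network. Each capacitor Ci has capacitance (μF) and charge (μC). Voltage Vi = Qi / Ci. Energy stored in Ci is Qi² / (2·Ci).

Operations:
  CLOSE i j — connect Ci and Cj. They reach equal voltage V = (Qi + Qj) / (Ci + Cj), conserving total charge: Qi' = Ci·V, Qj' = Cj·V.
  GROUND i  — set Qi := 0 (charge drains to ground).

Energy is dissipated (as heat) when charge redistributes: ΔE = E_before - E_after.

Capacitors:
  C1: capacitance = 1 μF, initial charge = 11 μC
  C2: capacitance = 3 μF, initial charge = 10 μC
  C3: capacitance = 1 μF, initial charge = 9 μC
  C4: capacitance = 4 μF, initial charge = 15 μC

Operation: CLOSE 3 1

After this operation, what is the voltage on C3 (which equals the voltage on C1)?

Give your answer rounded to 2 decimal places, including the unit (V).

Initial: C1(1μF, Q=11μC, V=11.00V), C2(3μF, Q=10μC, V=3.33V), C3(1μF, Q=9μC, V=9.00V), C4(4μF, Q=15μC, V=3.75V)
Op 1: CLOSE 3-1: Q_total=20.00, C_total=2.00, V=10.00; Q3=10.00, Q1=10.00; dissipated=1.000

Answer: 10.00 V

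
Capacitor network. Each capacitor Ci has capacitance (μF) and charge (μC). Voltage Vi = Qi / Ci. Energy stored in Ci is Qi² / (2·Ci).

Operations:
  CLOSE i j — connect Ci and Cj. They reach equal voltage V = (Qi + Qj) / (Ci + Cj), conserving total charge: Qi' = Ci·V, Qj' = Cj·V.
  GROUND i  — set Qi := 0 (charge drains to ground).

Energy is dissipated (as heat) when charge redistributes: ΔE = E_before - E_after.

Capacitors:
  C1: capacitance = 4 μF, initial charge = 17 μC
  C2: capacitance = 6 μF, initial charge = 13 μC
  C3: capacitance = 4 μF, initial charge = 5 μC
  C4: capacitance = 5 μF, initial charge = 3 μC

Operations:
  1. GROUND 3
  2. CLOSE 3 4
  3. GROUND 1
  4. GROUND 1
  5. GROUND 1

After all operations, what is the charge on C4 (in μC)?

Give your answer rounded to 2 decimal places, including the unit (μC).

Initial: C1(4μF, Q=17μC, V=4.25V), C2(6μF, Q=13μC, V=2.17V), C3(4μF, Q=5μC, V=1.25V), C4(5μF, Q=3μC, V=0.60V)
Op 1: GROUND 3: Q3=0; energy lost=3.125
Op 2: CLOSE 3-4: Q_total=3.00, C_total=9.00, V=0.33; Q3=1.33, Q4=1.67; dissipated=0.400
Op 3: GROUND 1: Q1=0; energy lost=36.125
Op 4: GROUND 1: Q1=0; energy lost=0.000
Op 5: GROUND 1: Q1=0; energy lost=0.000
Final charges: Q1=0.00, Q2=13.00, Q3=1.33, Q4=1.67

Answer: 1.67 μC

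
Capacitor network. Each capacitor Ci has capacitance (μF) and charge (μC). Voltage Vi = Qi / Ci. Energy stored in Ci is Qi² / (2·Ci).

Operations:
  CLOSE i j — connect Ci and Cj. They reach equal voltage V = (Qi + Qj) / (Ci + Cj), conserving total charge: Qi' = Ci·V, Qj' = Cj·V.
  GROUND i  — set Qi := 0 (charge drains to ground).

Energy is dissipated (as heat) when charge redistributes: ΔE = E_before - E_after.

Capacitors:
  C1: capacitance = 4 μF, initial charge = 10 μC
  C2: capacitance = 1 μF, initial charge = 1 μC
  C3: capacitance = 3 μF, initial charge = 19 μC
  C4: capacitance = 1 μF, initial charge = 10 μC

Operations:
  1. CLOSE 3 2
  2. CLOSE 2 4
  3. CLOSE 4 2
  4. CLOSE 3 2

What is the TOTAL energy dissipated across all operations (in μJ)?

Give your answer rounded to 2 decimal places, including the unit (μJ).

Initial: C1(4μF, Q=10μC, V=2.50V), C2(1μF, Q=1μC, V=1.00V), C3(3μF, Q=19μC, V=6.33V), C4(1μF, Q=10μC, V=10.00V)
Op 1: CLOSE 3-2: Q_total=20.00, C_total=4.00, V=5.00; Q3=15.00, Q2=5.00; dissipated=10.667
Op 2: CLOSE 2-4: Q_total=15.00, C_total=2.00, V=7.50; Q2=7.50, Q4=7.50; dissipated=6.250
Op 3: CLOSE 4-2: Q_total=15.00, C_total=2.00, V=7.50; Q4=7.50, Q2=7.50; dissipated=0.000
Op 4: CLOSE 3-2: Q_total=22.50, C_total=4.00, V=5.62; Q3=16.88, Q2=5.62; dissipated=2.344
Total dissipated: 19.260 μJ

Answer: 19.26 μJ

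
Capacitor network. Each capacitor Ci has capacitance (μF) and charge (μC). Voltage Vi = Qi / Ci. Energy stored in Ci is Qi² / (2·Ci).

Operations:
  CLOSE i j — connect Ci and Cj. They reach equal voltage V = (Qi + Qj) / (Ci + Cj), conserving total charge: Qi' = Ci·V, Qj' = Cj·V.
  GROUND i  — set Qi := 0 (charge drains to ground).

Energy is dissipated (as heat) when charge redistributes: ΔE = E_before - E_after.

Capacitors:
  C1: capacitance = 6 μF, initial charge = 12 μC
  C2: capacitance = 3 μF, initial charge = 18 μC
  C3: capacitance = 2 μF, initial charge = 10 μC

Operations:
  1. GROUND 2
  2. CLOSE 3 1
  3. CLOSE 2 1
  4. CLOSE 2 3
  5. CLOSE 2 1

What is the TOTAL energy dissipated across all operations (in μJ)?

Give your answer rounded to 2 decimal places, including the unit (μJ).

Answer: 68.95 μJ

Derivation:
Initial: C1(6μF, Q=12μC, V=2.00V), C2(3μF, Q=18μC, V=6.00V), C3(2μF, Q=10μC, V=5.00V)
Op 1: GROUND 2: Q2=0; energy lost=54.000
Op 2: CLOSE 3-1: Q_total=22.00, C_total=8.00, V=2.75; Q3=5.50, Q1=16.50; dissipated=6.750
Op 3: CLOSE 2-1: Q_total=16.50, C_total=9.00, V=1.83; Q2=5.50, Q1=11.00; dissipated=7.562
Op 4: CLOSE 2-3: Q_total=11.00, C_total=5.00, V=2.20; Q2=6.60, Q3=4.40; dissipated=0.504
Op 5: CLOSE 2-1: Q_total=17.60, C_total=9.00, V=1.96; Q2=5.87, Q1=11.73; dissipated=0.134
Total dissipated: 68.951 μJ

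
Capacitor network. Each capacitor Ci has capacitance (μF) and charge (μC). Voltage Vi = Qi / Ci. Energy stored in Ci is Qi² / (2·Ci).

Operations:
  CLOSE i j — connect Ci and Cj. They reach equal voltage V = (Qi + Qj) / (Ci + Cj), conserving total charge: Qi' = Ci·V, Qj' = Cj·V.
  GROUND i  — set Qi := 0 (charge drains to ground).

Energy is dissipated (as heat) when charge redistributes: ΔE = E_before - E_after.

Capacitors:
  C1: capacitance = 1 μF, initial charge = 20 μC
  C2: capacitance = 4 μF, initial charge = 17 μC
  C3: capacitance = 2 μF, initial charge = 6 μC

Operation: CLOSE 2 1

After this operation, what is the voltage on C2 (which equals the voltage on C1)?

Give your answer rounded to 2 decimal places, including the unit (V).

Answer: 7.40 V

Derivation:
Initial: C1(1μF, Q=20μC, V=20.00V), C2(4μF, Q=17μC, V=4.25V), C3(2μF, Q=6μC, V=3.00V)
Op 1: CLOSE 2-1: Q_total=37.00, C_total=5.00, V=7.40; Q2=29.60, Q1=7.40; dissipated=99.225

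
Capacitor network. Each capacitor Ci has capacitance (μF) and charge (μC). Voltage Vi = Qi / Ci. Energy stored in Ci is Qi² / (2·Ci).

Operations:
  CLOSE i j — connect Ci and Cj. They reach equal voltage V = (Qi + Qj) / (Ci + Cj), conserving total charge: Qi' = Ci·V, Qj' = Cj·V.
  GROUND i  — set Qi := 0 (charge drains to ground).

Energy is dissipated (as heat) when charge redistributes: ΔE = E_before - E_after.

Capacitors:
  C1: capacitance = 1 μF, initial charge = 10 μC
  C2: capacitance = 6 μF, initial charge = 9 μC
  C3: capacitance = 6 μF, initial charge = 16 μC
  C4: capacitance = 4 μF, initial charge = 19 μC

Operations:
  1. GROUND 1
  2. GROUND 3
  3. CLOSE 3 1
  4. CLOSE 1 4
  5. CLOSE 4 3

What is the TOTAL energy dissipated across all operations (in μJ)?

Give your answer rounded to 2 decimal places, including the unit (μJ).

Initial: C1(1μF, Q=10μC, V=10.00V), C2(6μF, Q=9μC, V=1.50V), C3(6μF, Q=16μC, V=2.67V), C4(4μF, Q=19μC, V=4.75V)
Op 1: GROUND 1: Q1=0; energy lost=50.000
Op 2: GROUND 3: Q3=0; energy lost=21.333
Op 3: CLOSE 3-1: Q_total=0.00, C_total=7.00, V=0.00; Q3=0.00, Q1=0.00; dissipated=0.000
Op 4: CLOSE 1-4: Q_total=19.00, C_total=5.00, V=3.80; Q1=3.80, Q4=15.20; dissipated=9.025
Op 5: CLOSE 4-3: Q_total=15.20, C_total=10.00, V=1.52; Q4=6.08, Q3=9.12; dissipated=17.328
Total dissipated: 97.686 μJ

Answer: 97.69 μJ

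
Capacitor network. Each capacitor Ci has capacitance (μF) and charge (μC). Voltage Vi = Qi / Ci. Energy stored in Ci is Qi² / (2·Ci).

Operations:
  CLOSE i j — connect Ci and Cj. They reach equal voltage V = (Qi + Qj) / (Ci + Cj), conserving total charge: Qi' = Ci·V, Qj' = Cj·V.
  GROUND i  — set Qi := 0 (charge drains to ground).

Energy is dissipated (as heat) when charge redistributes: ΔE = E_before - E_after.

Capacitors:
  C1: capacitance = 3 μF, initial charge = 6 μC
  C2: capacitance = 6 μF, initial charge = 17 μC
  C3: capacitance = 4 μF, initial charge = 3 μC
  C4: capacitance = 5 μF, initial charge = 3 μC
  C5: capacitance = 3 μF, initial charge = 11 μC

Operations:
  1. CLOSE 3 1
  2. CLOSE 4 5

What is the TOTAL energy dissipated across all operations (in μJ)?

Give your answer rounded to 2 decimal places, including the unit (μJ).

Initial: C1(3μF, Q=6μC, V=2.00V), C2(6μF, Q=17μC, V=2.83V), C3(4μF, Q=3μC, V=0.75V), C4(5μF, Q=3μC, V=0.60V), C5(3μF, Q=11μC, V=3.67V)
Op 1: CLOSE 3-1: Q_total=9.00, C_total=7.00, V=1.29; Q3=5.14, Q1=3.86; dissipated=1.339
Op 2: CLOSE 4-5: Q_total=14.00, C_total=8.00, V=1.75; Q4=8.75, Q5=5.25; dissipated=8.817
Total dissipated: 10.156 μJ

Answer: 10.16 μJ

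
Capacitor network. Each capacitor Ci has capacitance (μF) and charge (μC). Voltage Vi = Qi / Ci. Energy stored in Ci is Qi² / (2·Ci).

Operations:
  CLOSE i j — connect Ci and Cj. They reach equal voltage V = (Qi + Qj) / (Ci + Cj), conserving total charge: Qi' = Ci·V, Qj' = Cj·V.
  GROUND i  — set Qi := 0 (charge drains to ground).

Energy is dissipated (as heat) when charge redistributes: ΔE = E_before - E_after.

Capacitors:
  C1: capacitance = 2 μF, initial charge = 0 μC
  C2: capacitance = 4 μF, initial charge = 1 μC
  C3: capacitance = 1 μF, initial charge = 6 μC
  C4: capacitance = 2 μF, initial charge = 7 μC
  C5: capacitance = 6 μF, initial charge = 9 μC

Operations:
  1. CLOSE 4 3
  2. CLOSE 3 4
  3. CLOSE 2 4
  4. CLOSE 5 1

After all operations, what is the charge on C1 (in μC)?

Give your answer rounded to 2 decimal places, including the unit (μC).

Answer: 2.25 μC

Derivation:
Initial: C1(2μF, Q=0μC, V=0.00V), C2(4μF, Q=1μC, V=0.25V), C3(1μF, Q=6μC, V=6.00V), C4(2μF, Q=7μC, V=3.50V), C5(6μF, Q=9μC, V=1.50V)
Op 1: CLOSE 4-3: Q_total=13.00, C_total=3.00, V=4.33; Q4=8.67, Q3=4.33; dissipated=2.083
Op 2: CLOSE 3-4: Q_total=13.00, C_total=3.00, V=4.33; Q3=4.33, Q4=8.67; dissipated=0.000
Op 3: CLOSE 2-4: Q_total=9.67, C_total=6.00, V=1.61; Q2=6.44, Q4=3.22; dissipated=11.116
Op 4: CLOSE 5-1: Q_total=9.00, C_total=8.00, V=1.12; Q5=6.75, Q1=2.25; dissipated=1.688
Final charges: Q1=2.25, Q2=6.44, Q3=4.33, Q4=3.22, Q5=6.75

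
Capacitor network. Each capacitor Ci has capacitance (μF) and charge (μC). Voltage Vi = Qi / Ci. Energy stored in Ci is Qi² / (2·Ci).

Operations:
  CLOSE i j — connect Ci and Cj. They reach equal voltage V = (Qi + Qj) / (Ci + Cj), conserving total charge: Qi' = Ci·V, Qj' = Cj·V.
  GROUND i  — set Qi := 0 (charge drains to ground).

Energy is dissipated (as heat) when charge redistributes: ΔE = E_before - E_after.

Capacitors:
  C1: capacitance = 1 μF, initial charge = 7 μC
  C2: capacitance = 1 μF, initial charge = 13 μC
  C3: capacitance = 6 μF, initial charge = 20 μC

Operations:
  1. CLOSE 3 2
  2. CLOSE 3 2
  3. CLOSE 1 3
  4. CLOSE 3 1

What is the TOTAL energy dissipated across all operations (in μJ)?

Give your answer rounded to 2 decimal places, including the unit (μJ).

Initial: C1(1μF, Q=7μC, V=7.00V), C2(1μF, Q=13μC, V=13.00V), C3(6μF, Q=20μC, V=3.33V)
Op 1: CLOSE 3-2: Q_total=33.00, C_total=7.00, V=4.71; Q3=28.29, Q2=4.71; dissipated=40.048
Op 2: CLOSE 3-2: Q_total=33.00, C_total=7.00, V=4.71; Q3=28.29, Q2=4.71; dissipated=0.000
Op 3: CLOSE 1-3: Q_total=35.29, C_total=7.00, V=5.04; Q1=5.04, Q3=30.24; dissipated=2.239
Op 4: CLOSE 3-1: Q_total=35.29, C_total=7.00, V=5.04; Q3=30.24, Q1=5.04; dissipated=0.000
Total dissipated: 42.287 μJ

Answer: 42.29 μJ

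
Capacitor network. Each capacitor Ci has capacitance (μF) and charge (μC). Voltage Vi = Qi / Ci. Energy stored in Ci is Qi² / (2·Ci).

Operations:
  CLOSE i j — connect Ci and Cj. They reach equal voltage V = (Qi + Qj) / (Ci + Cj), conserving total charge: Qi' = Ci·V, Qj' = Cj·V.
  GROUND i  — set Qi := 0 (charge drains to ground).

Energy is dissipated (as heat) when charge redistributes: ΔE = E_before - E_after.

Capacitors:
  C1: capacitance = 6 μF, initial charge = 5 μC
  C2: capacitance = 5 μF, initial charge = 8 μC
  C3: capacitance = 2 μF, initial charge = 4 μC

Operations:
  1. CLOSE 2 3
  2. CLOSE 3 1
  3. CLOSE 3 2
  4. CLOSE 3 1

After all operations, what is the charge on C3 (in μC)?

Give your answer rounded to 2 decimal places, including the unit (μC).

Initial: C1(6μF, Q=5μC, V=0.83V), C2(5μF, Q=8μC, V=1.60V), C3(2μF, Q=4μC, V=2.00V)
Op 1: CLOSE 2-3: Q_total=12.00, C_total=7.00, V=1.71; Q2=8.57, Q3=3.43; dissipated=0.114
Op 2: CLOSE 3-1: Q_total=8.43, C_total=8.00, V=1.05; Q3=2.11, Q1=6.32; dissipated=0.582
Op 3: CLOSE 3-2: Q_total=10.68, C_total=7.00, V=1.53; Q3=3.05, Q2=7.63; dissipated=0.312
Op 4: CLOSE 3-1: Q_total=9.37, C_total=8.00, V=1.17; Q3=2.34, Q1=7.03; dissipated=0.167
Final charges: Q1=7.03, Q2=7.63, Q3=2.34

Answer: 2.34 μC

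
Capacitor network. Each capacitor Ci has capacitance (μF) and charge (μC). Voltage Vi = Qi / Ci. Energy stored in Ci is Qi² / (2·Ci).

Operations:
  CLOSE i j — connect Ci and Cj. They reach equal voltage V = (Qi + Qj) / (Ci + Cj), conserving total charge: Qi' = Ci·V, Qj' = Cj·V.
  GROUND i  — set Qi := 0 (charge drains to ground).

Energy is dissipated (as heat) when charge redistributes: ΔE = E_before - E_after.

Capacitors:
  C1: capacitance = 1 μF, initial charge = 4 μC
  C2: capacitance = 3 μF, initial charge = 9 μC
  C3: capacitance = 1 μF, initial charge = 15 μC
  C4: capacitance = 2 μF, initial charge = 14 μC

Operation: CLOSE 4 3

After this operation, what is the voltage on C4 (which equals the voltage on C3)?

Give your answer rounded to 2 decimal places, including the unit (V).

Initial: C1(1μF, Q=4μC, V=4.00V), C2(3μF, Q=9μC, V=3.00V), C3(1μF, Q=15μC, V=15.00V), C4(2μF, Q=14μC, V=7.00V)
Op 1: CLOSE 4-3: Q_total=29.00, C_total=3.00, V=9.67; Q4=19.33, Q3=9.67; dissipated=21.333

Answer: 9.67 V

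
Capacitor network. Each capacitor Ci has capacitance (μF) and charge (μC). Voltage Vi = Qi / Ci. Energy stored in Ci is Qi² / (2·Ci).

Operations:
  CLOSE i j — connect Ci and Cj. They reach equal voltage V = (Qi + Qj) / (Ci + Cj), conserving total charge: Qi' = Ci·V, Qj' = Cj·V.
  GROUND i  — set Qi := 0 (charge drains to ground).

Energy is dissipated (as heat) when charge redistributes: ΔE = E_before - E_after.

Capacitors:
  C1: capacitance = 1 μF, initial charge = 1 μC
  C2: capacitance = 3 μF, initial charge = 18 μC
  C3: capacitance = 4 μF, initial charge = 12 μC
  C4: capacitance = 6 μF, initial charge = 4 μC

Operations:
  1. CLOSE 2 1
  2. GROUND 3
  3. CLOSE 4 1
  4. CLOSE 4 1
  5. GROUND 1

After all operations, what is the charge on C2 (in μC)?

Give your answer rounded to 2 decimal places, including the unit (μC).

Initial: C1(1μF, Q=1μC, V=1.00V), C2(3μF, Q=18μC, V=6.00V), C3(4μF, Q=12μC, V=3.00V), C4(6μF, Q=4μC, V=0.67V)
Op 1: CLOSE 2-1: Q_total=19.00, C_total=4.00, V=4.75; Q2=14.25, Q1=4.75; dissipated=9.375
Op 2: GROUND 3: Q3=0; energy lost=18.000
Op 3: CLOSE 4-1: Q_total=8.75, C_total=7.00, V=1.25; Q4=7.50, Q1=1.25; dissipated=7.146
Op 4: CLOSE 4-1: Q_total=8.75, C_total=7.00, V=1.25; Q4=7.50, Q1=1.25; dissipated=0.000
Op 5: GROUND 1: Q1=0; energy lost=0.781
Final charges: Q1=0.00, Q2=14.25, Q3=0.00, Q4=7.50

Answer: 14.25 μC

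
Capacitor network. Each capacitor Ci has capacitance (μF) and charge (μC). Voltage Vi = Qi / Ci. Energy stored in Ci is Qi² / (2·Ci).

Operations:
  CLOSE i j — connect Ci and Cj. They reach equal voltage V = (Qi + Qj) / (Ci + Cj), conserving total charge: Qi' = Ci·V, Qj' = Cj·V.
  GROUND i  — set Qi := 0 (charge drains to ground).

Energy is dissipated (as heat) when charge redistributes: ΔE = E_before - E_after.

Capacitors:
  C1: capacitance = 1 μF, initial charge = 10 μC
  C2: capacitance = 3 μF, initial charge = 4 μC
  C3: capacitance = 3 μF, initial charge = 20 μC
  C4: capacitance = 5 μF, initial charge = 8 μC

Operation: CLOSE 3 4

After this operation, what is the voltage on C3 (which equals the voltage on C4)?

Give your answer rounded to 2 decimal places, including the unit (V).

Initial: C1(1μF, Q=10μC, V=10.00V), C2(3μF, Q=4μC, V=1.33V), C3(3μF, Q=20μC, V=6.67V), C4(5μF, Q=8μC, V=1.60V)
Op 1: CLOSE 3-4: Q_total=28.00, C_total=8.00, V=3.50; Q3=10.50, Q4=17.50; dissipated=24.067

Answer: 3.50 V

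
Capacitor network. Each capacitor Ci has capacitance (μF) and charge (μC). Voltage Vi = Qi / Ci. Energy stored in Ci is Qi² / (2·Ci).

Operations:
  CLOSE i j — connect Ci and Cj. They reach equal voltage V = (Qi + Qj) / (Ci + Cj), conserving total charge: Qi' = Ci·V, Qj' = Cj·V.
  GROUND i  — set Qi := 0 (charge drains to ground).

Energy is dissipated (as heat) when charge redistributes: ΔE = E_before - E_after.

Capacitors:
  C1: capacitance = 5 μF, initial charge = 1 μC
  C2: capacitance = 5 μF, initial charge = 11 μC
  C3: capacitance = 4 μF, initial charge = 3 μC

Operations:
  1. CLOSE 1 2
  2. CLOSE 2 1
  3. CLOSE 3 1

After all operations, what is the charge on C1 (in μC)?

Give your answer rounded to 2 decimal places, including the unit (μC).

Initial: C1(5μF, Q=1μC, V=0.20V), C2(5μF, Q=11μC, V=2.20V), C3(4μF, Q=3μC, V=0.75V)
Op 1: CLOSE 1-2: Q_total=12.00, C_total=10.00, V=1.20; Q1=6.00, Q2=6.00; dissipated=5.000
Op 2: CLOSE 2-1: Q_total=12.00, C_total=10.00, V=1.20; Q2=6.00, Q1=6.00; dissipated=0.000
Op 3: CLOSE 3-1: Q_total=9.00, C_total=9.00, V=1.00; Q3=4.00, Q1=5.00; dissipated=0.225
Final charges: Q1=5.00, Q2=6.00, Q3=4.00

Answer: 5.00 μC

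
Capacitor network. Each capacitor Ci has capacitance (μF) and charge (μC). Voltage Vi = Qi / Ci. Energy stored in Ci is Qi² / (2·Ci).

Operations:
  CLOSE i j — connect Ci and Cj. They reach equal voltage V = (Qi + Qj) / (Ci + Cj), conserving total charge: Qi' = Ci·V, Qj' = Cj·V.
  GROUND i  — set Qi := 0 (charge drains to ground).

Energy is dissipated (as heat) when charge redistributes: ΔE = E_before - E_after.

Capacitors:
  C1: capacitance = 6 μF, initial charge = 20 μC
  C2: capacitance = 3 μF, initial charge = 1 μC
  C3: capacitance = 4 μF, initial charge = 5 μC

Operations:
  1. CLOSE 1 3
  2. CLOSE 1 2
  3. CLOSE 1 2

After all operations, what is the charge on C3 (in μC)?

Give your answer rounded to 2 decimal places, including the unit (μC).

Initial: C1(6μF, Q=20μC, V=3.33V), C2(3μF, Q=1μC, V=0.33V), C3(4μF, Q=5μC, V=1.25V)
Op 1: CLOSE 1-3: Q_total=25.00, C_total=10.00, V=2.50; Q1=15.00, Q3=10.00; dissipated=5.208
Op 2: CLOSE 1-2: Q_total=16.00, C_total=9.00, V=1.78; Q1=10.67, Q2=5.33; dissipated=4.694
Op 3: CLOSE 1-2: Q_total=16.00, C_total=9.00, V=1.78; Q1=10.67, Q2=5.33; dissipated=0.000
Final charges: Q1=10.67, Q2=5.33, Q3=10.00

Answer: 10.00 μC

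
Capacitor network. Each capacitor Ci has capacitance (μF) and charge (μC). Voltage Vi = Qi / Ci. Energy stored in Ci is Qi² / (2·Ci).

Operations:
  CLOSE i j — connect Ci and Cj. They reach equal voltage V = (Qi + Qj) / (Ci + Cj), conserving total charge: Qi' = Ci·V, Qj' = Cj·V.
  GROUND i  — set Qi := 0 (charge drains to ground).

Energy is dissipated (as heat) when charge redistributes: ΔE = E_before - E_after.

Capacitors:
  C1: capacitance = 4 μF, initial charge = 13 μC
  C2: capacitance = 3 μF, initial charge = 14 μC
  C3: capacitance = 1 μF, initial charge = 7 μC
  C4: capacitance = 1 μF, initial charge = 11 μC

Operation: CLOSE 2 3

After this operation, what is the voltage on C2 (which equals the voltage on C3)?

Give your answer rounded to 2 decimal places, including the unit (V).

Answer: 5.25 V

Derivation:
Initial: C1(4μF, Q=13μC, V=3.25V), C2(3μF, Q=14μC, V=4.67V), C3(1μF, Q=7μC, V=7.00V), C4(1μF, Q=11μC, V=11.00V)
Op 1: CLOSE 2-3: Q_total=21.00, C_total=4.00, V=5.25; Q2=15.75, Q3=5.25; dissipated=2.042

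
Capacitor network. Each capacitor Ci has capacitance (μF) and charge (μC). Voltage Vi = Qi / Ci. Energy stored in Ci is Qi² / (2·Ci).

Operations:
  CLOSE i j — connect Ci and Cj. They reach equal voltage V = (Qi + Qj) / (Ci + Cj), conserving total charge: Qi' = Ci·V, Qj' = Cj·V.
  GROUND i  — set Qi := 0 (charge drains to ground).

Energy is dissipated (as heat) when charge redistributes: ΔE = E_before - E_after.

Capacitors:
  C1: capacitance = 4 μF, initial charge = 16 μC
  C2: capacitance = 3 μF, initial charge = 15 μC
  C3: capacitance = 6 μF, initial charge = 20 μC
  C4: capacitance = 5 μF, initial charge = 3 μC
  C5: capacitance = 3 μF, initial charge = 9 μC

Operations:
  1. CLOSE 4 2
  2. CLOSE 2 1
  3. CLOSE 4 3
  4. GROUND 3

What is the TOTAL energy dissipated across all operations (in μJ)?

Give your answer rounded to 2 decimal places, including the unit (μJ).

Answer: 46.59 μJ

Derivation:
Initial: C1(4μF, Q=16μC, V=4.00V), C2(3μF, Q=15μC, V=5.00V), C3(6μF, Q=20μC, V=3.33V), C4(5μF, Q=3μC, V=0.60V), C5(3μF, Q=9μC, V=3.00V)
Op 1: CLOSE 4-2: Q_total=18.00, C_total=8.00, V=2.25; Q4=11.25, Q2=6.75; dissipated=18.150
Op 2: CLOSE 2-1: Q_total=22.75, C_total=7.00, V=3.25; Q2=9.75, Q1=13.00; dissipated=2.625
Op 3: CLOSE 4-3: Q_total=31.25, C_total=11.00, V=2.84; Q4=14.20, Q3=17.05; dissipated=1.600
Op 4: GROUND 3: Q3=0; energy lost=24.212
Total dissipated: 46.588 μJ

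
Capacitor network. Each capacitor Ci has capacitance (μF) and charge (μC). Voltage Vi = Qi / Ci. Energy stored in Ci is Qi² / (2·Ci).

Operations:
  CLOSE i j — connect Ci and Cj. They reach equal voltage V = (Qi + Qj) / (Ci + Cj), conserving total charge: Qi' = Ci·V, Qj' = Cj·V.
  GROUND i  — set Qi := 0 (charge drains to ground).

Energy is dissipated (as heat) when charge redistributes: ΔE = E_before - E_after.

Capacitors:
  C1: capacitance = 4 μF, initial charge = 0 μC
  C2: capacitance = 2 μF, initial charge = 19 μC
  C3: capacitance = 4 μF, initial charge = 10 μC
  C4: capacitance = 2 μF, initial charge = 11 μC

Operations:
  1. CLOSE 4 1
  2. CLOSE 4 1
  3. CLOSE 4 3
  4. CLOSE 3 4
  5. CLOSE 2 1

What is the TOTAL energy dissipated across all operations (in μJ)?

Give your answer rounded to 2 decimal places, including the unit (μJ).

Initial: C1(4μF, Q=0μC, V=0.00V), C2(2μF, Q=19μC, V=9.50V), C3(4μF, Q=10μC, V=2.50V), C4(2μF, Q=11μC, V=5.50V)
Op 1: CLOSE 4-1: Q_total=11.00, C_total=6.00, V=1.83; Q4=3.67, Q1=7.33; dissipated=20.167
Op 2: CLOSE 4-1: Q_total=11.00, C_total=6.00, V=1.83; Q4=3.67, Q1=7.33; dissipated=0.000
Op 3: CLOSE 4-3: Q_total=13.67, C_total=6.00, V=2.28; Q4=4.56, Q3=9.11; dissipated=0.296
Op 4: CLOSE 3-4: Q_total=13.67, C_total=6.00, V=2.28; Q3=9.11, Q4=4.56; dissipated=0.000
Op 5: CLOSE 2-1: Q_total=26.33, C_total=6.00, V=4.39; Q2=8.78, Q1=17.56; dissipated=39.185
Total dissipated: 59.648 μJ

Answer: 59.65 μJ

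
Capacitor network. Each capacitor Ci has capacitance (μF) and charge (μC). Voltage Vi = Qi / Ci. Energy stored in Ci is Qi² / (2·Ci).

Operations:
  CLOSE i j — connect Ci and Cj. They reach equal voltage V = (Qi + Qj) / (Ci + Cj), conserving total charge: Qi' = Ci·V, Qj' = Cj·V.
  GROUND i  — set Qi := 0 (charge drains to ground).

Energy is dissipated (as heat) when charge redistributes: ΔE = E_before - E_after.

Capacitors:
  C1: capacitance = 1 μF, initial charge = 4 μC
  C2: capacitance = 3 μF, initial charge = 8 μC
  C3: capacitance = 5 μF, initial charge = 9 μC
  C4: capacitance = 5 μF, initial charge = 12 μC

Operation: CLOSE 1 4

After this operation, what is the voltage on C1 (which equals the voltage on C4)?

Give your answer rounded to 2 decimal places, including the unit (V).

Initial: C1(1μF, Q=4μC, V=4.00V), C2(3μF, Q=8μC, V=2.67V), C3(5μF, Q=9μC, V=1.80V), C4(5μF, Q=12μC, V=2.40V)
Op 1: CLOSE 1-4: Q_total=16.00, C_total=6.00, V=2.67; Q1=2.67, Q4=13.33; dissipated=1.067

Answer: 2.67 V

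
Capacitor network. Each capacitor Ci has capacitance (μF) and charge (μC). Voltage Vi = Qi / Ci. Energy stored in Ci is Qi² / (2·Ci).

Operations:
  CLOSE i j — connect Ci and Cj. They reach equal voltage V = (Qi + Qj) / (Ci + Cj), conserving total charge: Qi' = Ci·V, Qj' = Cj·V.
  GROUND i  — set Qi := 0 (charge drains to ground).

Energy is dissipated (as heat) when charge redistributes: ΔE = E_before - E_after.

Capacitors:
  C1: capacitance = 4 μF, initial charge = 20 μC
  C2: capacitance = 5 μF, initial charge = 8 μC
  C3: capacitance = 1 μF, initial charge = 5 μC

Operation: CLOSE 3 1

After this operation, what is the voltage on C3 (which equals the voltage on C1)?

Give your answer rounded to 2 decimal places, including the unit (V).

Answer: 5.00 V

Derivation:
Initial: C1(4μF, Q=20μC, V=5.00V), C2(5μF, Q=8μC, V=1.60V), C3(1μF, Q=5μC, V=5.00V)
Op 1: CLOSE 3-1: Q_total=25.00, C_total=5.00, V=5.00; Q3=5.00, Q1=20.00; dissipated=0.000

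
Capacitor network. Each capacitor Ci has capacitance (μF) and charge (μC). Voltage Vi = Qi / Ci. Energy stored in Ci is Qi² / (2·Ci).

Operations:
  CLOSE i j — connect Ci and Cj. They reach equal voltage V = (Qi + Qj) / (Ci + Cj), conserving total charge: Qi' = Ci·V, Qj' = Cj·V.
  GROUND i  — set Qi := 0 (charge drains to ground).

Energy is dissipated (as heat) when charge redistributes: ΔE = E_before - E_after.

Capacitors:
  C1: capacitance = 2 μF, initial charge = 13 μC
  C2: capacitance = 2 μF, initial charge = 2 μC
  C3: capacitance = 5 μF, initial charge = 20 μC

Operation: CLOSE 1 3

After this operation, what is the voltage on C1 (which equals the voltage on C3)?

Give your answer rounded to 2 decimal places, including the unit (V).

Answer: 4.71 V

Derivation:
Initial: C1(2μF, Q=13μC, V=6.50V), C2(2μF, Q=2μC, V=1.00V), C3(5μF, Q=20μC, V=4.00V)
Op 1: CLOSE 1-3: Q_total=33.00, C_total=7.00, V=4.71; Q1=9.43, Q3=23.57; dissipated=4.464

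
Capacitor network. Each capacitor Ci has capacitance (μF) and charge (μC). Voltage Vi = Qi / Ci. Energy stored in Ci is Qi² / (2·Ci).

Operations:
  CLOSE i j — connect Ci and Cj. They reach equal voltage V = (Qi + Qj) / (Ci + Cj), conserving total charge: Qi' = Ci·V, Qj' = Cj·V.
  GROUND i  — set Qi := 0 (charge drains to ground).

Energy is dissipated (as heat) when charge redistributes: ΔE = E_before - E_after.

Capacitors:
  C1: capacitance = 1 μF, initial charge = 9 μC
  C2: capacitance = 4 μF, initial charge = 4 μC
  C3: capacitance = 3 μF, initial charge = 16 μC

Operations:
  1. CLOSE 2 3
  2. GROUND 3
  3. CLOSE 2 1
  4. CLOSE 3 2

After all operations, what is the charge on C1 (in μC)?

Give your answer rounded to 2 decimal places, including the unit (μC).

Initial: C1(1μF, Q=9μC, V=9.00V), C2(4μF, Q=4μC, V=1.00V), C3(3μF, Q=16μC, V=5.33V)
Op 1: CLOSE 2-3: Q_total=20.00, C_total=7.00, V=2.86; Q2=11.43, Q3=8.57; dissipated=16.095
Op 2: GROUND 3: Q3=0; energy lost=12.245
Op 3: CLOSE 2-1: Q_total=20.43, C_total=5.00, V=4.09; Q2=16.34, Q1=4.09; dissipated=15.094
Op 4: CLOSE 3-2: Q_total=16.34, C_total=7.00, V=2.33; Q3=7.00, Q2=9.34; dissipated=14.308
Final charges: Q1=4.09, Q2=9.34, Q3=7.00

Answer: 4.09 μC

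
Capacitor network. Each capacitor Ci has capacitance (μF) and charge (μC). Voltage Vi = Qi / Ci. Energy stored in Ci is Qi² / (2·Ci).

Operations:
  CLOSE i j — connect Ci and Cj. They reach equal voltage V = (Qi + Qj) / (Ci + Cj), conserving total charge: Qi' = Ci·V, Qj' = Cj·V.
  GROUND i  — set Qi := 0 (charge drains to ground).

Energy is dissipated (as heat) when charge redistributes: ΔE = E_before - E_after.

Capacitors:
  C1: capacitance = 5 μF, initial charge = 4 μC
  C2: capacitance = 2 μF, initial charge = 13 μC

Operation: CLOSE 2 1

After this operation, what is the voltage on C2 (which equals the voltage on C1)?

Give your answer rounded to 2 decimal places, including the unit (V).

Answer: 2.43 V

Derivation:
Initial: C1(5μF, Q=4μC, V=0.80V), C2(2μF, Q=13μC, V=6.50V)
Op 1: CLOSE 2-1: Q_total=17.00, C_total=7.00, V=2.43; Q2=4.86, Q1=12.14; dissipated=23.207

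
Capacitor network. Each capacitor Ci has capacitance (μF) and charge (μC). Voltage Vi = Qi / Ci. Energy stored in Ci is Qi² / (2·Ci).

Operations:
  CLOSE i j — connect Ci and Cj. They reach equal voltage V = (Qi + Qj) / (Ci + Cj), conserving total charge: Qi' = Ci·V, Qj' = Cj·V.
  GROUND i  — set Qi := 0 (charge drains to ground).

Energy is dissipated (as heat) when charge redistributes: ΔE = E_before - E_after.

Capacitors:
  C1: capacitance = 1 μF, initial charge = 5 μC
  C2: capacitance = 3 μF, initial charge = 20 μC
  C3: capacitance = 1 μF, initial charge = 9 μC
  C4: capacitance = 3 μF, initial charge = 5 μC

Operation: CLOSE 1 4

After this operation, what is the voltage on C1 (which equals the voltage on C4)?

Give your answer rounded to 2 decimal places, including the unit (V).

Answer: 2.50 V

Derivation:
Initial: C1(1μF, Q=5μC, V=5.00V), C2(3μF, Q=20μC, V=6.67V), C3(1μF, Q=9μC, V=9.00V), C4(3μF, Q=5μC, V=1.67V)
Op 1: CLOSE 1-4: Q_total=10.00, C_total=4.00, V=2.50; Q1=2.50, Q4=7.50; dissipated=4.167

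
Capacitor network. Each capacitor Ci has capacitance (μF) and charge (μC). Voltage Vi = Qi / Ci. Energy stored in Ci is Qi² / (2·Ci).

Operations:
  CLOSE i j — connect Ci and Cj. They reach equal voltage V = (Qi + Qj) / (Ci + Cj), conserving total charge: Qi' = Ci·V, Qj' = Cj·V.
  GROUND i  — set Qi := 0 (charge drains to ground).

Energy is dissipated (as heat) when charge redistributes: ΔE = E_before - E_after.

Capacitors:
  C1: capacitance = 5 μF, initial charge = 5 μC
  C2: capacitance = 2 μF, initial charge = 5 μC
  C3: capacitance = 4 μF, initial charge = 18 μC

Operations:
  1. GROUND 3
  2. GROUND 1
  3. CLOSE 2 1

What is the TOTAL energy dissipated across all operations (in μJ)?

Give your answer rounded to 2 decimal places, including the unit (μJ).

Initial: C1(5μF, Q=5μC, V=1.00V), C2(2μF, Q=5μC, V=2.50V), C3(4μF, Q=18μC, V=4.50V)
Op 1: GROUND 3: Q3=0; energy lost=40.500
Op 2: GROUND 1: Q1=0; energy lost=2.500
Op 3: CLOSE 2-1: Q_total=5.00, C_total=7.00, V=0.71; Q2=1.43, Q1=3.57; dissipated=4.464
Total dissipated: 47.464 μJ

Answer: 47.46 μJ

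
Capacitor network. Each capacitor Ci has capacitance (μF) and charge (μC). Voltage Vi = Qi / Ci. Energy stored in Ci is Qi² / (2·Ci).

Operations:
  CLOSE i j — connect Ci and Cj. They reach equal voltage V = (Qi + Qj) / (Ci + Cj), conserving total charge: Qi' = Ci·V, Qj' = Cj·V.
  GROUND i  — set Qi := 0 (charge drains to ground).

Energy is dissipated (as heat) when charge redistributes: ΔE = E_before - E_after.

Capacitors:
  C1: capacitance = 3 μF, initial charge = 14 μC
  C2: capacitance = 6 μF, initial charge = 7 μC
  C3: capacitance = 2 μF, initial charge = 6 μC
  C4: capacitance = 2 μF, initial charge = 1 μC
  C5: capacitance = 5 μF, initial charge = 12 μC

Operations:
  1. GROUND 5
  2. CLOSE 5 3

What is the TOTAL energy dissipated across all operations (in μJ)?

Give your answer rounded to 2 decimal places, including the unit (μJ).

Answer: 20.83 μJ

Derivation:
Initial: C1(3μF, Q=14μC, V=4.67V), C2(6μF, Q=7μC, V=1.17V), C3(2μF, Q=6μC, V=3.00V), C4(2μF, Q=1μC, V=0.50V), C5(5μF, Q=12μC, V=2.40V)
Op 1: GROUND 5: Q5=0; energy lost=14.400
Op 2: CLOSE 5-3: Q_total=6.00, C_total=7.00, V=0.86; Q5=4.29, Q3=1.71; dissipated=6.429
Total dissipated: 20.829 μJ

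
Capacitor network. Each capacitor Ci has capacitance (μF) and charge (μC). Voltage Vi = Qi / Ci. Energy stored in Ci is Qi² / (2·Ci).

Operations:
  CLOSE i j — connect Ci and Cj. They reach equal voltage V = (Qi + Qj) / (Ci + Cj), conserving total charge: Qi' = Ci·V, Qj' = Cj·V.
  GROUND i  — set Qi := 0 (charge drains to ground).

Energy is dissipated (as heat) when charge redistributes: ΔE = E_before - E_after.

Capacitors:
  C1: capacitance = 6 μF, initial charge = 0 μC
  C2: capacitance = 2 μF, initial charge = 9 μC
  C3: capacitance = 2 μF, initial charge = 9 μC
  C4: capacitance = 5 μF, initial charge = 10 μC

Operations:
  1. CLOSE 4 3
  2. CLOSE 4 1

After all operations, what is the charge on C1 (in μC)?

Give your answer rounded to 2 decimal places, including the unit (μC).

Initial: C1(6μF, Q=0μC, V=0.00V), C2(2μF, Q=9μC, V=4.50V), C3(2μF, Q=9μC, V=4.50V), C4(5μF, Q=10μC, V=2.00V)
Op 1: CLOSE 4-3: Q_total=19.00, C_total=7.00, V=2.71; Q4=13.57, Q3=5.43; dissipated=4.464
Op 2: CLOSE 4-1: Q_total=13.57, C_total=11.00, V=1.23; Q4=6.17, Q1=7.40; dissipated=10.046
Final charges: Q1=7.40, Q2=9.00, Q3=5.43, Q4=6.17

Answer: 7.40 μC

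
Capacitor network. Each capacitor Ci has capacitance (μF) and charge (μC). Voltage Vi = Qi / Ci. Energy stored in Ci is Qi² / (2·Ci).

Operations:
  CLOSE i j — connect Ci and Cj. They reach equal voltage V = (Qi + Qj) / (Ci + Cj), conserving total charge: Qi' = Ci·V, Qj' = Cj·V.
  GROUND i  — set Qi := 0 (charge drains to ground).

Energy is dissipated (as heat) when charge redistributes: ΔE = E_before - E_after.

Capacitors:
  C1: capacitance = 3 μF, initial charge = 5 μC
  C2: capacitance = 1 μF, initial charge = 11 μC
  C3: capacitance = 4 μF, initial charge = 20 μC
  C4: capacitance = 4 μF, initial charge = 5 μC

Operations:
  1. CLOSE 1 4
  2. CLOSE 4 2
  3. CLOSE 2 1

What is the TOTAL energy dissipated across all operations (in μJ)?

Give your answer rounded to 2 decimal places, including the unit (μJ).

Answer: 38.17 μJ

Derivation:
Initial: C1(3μF, Q=5μC, V=1.67V), C2(1μF, Q=11μC, V=11.00V), C3(4μF, Q=20μC, V=5.00V), C4(4μF, Q=5μC, V=1.25V)
Op 1: CLOSE 1-4: Q_total=10.00, C_total=7.00, V=1.43; Q1=4.29, Q4=5.71; dissipated=0.149
Op 2: CLOSE 4-2: Q_total=16.71, C_total=5.00, V=3.34; Q4=13.37, Q2=3.34; dissipated=36.645
Op 3: CLOSE 2-1: Q_total=7.63, C_total=4.00, V=1.91; Q2=1.91, Q1=5.72; dissipated=1.374
Total dissipated: 38.168 μJ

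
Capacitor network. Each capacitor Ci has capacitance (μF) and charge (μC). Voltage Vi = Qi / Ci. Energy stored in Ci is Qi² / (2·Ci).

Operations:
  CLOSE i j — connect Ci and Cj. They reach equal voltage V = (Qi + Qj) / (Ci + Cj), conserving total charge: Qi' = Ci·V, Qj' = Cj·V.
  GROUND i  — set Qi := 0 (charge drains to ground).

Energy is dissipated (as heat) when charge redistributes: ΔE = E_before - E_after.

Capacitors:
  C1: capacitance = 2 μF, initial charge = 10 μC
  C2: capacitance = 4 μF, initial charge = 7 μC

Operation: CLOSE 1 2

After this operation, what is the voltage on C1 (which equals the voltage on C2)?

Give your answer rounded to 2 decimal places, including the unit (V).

Initial: C1(2μF, Q=10μC, V=5.00V), C2(4μF, Q=7μC, V=1.75V)
Op 1: CLOSE 1-2: Q_total=17.00, C_total=6.00, V=2.83; Q1=5.67, Q2=11.33; dissipated=7.042

Answer: 2.83 V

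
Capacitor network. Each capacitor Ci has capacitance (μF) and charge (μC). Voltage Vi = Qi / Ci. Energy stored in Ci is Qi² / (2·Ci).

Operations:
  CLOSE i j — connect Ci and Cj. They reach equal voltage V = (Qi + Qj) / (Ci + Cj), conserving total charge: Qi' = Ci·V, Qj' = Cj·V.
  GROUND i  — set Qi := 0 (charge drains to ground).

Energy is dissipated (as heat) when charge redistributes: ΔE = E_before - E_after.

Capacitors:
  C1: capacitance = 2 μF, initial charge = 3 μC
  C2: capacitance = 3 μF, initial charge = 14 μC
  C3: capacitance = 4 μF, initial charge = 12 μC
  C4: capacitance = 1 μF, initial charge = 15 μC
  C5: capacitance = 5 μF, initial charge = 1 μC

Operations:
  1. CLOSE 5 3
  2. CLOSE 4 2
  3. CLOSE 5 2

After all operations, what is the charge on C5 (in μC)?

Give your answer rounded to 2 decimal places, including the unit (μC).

Answer: 18.11 μC

Derivation:
Initial: C1(2μF, Q=3μC, V=1.50V), C2(3μF, Q=14μC, V=4.67V), C3(4μF, Q=12μC, V=3.00V), C4(1μF, Q=15μC, V=15.00V), C5(5μF, Q=1μC, V=0.20V)
Op 1: CLOSE 5-3: Q_total=13.00, C_total=9.00, V=1.44; Q5=7.22, Q3=5.78; dissipated=8.711
Op 2: CLOSE 4-2: Q_total=29.00, C_total=4.00, V=7.25; Q4=7.25, Q2=21.75; dissipated=40.042
Op 3: CLOSE 5-2: Q_total=28.97, C_total=8.00, V=3.62; Q5=18.11, Q2=10.86; dissipated=31.598
Final charges: Q1=3.00, Q2=10.86, Q3=5.78, Q4=7.25, Q5=18.11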